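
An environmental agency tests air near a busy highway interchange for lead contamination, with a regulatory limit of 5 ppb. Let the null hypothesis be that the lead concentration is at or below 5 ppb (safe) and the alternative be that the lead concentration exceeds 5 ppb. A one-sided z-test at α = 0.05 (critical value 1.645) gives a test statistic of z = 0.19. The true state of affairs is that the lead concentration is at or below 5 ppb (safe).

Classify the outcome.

No error (correct decision).

Since z = 0.19 ≤ z* = 1.645, H₀ is not rejected.
H₀ is true (actually the lead concentration is at or below 5 ppb (safe)).
The decision matches the true state — no error.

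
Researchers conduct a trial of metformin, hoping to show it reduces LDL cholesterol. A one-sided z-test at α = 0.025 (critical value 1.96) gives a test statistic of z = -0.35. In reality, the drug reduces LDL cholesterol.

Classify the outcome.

The conventional null hypothesis is that the drug has no effect on LDL cholesterol.
Since z = -0.35 ≤ z* = 1.96, H₀ is not rejected.
H₀ is false (actually the drug reduces LDL cholesterol).
Failing to reject a false H₀ is a Type II error.

Type II error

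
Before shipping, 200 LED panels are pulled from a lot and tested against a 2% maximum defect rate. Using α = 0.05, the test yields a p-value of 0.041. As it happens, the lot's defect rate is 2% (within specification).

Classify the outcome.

The conventional null hypothesis is that the lot's defect rate is 2% (within specification).
Since p = 0.041 < α = 0.05, H₀ is rejected.
H₀ is true (actually the lot's defect rate is 2% (within specification)).
Rejecting a true H₀ is a Type I error.

Type I error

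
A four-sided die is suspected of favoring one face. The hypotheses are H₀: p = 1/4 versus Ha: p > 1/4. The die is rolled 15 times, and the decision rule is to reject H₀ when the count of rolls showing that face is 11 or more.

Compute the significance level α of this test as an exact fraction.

123841/1073741824

α = P(reject H₀ | H₀ true) = P(X ≥ 11 | p = 1/4), with X ~ Binomial(15, 1/4).
P(X ≥ 11) = Σ_{j=11}^{15} C(15,j)·(1/4)^j·(3/4)^{15-j} = 123841/1073741824.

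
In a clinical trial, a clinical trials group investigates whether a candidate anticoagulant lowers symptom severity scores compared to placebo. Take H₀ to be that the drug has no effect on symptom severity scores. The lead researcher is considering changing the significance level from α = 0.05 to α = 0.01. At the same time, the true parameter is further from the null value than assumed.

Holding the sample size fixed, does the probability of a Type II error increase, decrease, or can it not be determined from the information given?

Cannot be determined from the information given.

The first change alone would make β increase; the second alone would make β decrease. Which effect dominates depends on the magnitudes, which are not given.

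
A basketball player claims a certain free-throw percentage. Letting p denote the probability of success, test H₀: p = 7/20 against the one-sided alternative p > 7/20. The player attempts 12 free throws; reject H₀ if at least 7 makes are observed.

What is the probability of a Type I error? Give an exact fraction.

173326469368969/2048000000000000

Under H₀, K ~ Binomial(12, 7/20), and α = P(K ≥ 7).
Summing C(12,j)(7/20)^j(13/20)^{12−j} for j = 7,…,12 gives 173326469368969/2048000000000000.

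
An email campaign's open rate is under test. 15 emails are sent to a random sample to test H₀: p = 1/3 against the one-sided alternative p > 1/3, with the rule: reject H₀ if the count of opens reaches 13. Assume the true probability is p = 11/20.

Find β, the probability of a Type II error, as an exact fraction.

32418940857512713659/32768000000000000000

β = P(fail to reject H₀ | Ha true) = P(X ≤ 12 | p = 11/20), X ~ Binomial(15, 11/20).
Equivalently, β = 1 − P(X ≥ 13) = 32418940857512713659/32768000000000000000.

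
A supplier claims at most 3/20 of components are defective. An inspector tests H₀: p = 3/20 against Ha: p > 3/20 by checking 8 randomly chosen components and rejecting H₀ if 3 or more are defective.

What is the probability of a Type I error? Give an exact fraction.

2693447019/25600000000

Under H₀, S ~ Binomial(8, 3/20); the Type I error rate is P(S ≥ 3).
Computing the lower-tail complement: 1 − 22906552981/25600000000 = 2693447019/25600000000.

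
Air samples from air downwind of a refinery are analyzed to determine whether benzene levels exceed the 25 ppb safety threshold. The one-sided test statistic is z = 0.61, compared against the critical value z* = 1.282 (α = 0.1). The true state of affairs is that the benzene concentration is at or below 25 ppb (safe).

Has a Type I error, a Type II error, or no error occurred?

The conventional null hypothesis is that the benzene concentration is at or below 25 ppb (safe).
Since z = 0.61 ≤ z* = 1.282, H₀ is not rejected.
H₀ is true (actually the benzene concentration is at or below 25 ppb (safe)).
The decision matches the true state — no error.

Neither — the decision is correct.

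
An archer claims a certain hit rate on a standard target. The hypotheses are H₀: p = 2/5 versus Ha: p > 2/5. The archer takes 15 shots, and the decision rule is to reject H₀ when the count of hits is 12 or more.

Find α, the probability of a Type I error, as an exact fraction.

58830848/30517578125

The Type I error probability is α = P(Y ≥ 12) computed under H₀, where Y ~ Binomial(15, 2/5).
Summing C(15,j)(2/5)^j(3/5)^{15−j} for j = 12,…,15 gives 58830848/30517578125.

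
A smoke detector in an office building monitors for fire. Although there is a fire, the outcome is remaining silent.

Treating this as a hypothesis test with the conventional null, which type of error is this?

The null hypothesis here is that there is no fire.
'Remaining silent' corresponds to failing to reject H₀.
H₀ was not rejected but H₀ is false — a Type II error (false negative).

Type II error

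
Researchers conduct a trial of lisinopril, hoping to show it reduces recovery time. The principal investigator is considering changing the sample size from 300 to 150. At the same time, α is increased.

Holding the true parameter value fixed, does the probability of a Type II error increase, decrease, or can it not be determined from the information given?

The first change alone would make β increase; the second alone would make β decrease. Which effect dominates depends on the magnitudes, which are not given.

Cannot be determined from the information given.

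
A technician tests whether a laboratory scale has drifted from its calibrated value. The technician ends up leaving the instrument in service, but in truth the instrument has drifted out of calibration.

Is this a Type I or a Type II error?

The null hypothesis here is that the instrument is correctly calibrated.
'Leaving the instrument in service' corresponds to failing to reject H₀.
H₀ was not rejected but H₀ is false — a Type II error (false negative).

Type II error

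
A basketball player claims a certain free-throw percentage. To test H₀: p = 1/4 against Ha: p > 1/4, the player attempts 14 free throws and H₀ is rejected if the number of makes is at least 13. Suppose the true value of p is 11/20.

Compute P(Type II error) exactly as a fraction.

β = P(fail to reject H₀ | Ha true) = P(S ≤ 12 | p = 11/20), S ~ Binomial(14, 11/20).
Equivalently, β = 1 − P(S ≥ 13) = 1633670388436281453/1638400000000000000.

1633670388436281453/1638400000000000000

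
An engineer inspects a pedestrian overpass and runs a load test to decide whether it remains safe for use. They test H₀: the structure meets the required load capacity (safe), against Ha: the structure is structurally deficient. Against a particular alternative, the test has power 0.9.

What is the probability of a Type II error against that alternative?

Power = 1 − β, so β = 1 − 0.9 = 0.1.

0.1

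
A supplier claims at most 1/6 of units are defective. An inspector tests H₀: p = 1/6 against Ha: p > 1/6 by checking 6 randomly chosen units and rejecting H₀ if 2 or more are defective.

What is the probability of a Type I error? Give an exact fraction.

α = P(reject H₀ | H₀ true) = P(K ≥ 2 | p = 1/6), K ~ Binomial(6, 1/6).
Computing the lower-tail complement: 1 − 34375/46656 = 12281/46656.

12281/46656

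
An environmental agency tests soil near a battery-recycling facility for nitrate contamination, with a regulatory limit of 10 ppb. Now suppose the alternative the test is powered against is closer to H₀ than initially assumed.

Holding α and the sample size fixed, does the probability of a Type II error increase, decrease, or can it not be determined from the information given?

It increases.

When the true parameter is near the null value, the test has a harder time distinguishing Ha from H₀.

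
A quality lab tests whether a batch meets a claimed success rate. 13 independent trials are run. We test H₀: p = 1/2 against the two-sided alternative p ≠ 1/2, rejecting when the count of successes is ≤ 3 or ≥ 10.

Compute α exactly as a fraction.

The significance level is the null-hypothesis probability of the rejection region {≤3} ∪ {≥10}.
The two tails are symmetric, so α = 2·(1 + 13 + 78 + 286)/2^13 = 756/8192 = 189/2048.

189/2048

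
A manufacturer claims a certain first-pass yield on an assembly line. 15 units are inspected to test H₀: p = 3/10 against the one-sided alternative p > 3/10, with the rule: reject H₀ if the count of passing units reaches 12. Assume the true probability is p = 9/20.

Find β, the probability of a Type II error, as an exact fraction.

A Type II error is failing to reject when Ha holds: with p = 9/20, β = P(K ≤ 11).
Adding the binomial probabilities P(K=0)+…+P(K=11) at p = 9/20 gives 8140171073330835209/8192000000000000000.

8140171073330835209/8192000000000000000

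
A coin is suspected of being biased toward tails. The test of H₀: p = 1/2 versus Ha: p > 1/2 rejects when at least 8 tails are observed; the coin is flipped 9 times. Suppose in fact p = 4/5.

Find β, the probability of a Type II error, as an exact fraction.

A Type II error is failing to reject when Ha holds: with p = 4/5, β = P(K ≤ 7).
Equivalently, β = 1 − P(K ≥ 8) = 1101157/1953125.

1101157/1953125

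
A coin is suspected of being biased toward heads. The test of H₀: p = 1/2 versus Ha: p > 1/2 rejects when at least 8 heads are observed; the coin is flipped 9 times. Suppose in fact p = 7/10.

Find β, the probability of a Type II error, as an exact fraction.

A Type II error is failing to reject when Ha holds: with p = 7/10, β = P(Y ≤ 7).
Equivalently, β = 1 − P(Y ≥ 8) = 401998383/500000000.

401998383/500000000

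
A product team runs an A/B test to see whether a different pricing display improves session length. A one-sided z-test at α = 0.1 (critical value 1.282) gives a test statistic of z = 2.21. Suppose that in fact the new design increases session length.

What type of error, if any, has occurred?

Neither — the decision is correct.

The conventional null hypothesis is that the new design has no effect on session length.
Since z = 2.21 > z* = 1.282, H₀ is rejected.
H₀ is false (actually the new design increases session length).
The decision matches the true state — no error.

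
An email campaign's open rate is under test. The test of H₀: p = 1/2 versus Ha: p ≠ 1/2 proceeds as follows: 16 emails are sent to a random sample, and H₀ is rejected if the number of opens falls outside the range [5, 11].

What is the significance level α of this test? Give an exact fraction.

α = P(S ≤ 4 or S ≥ 12 | p = 1/2), S ~ Binomial(16, 1/2).
Each tail has probability (1 + 16 + 120 + 560 + 1820)/65536; doubling gives α = 5034/65536 = 2517/32768.

2517/32768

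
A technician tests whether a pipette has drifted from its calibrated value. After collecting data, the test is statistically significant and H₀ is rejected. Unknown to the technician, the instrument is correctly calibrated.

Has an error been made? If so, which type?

Type I error

The conventional null hypothesis here is that the instrument is correctly calibrated.
H₀ was rejected, but H₀ is actually true.
Rejecting a true null hypothesis is a Type I error (false positive).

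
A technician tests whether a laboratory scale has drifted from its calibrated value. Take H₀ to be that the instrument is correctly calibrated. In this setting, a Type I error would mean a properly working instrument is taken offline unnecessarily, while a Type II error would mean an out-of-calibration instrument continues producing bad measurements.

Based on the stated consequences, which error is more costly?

Type II error

The Type II consequence (an out-of-calibration instrument continues producing bad measurements) is more severe than the Type I consequence (a properly working instrument is taken offline unnecessarily).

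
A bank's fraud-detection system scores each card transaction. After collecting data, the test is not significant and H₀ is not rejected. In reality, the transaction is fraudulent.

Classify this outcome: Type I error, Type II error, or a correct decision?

Type II error

The conventional null hypothesis here is that the transaction is legitimate.
H₀ was not rejected, but H₀ is actually false.
Failing to reject a false null hypothesis is a Type II error (false negative).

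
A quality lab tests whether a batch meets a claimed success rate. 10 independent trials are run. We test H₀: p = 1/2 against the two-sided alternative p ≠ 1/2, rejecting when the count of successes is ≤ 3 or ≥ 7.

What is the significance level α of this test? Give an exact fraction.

11/32

The significance level is the null-hypothesis probability of the rejection region {≤3} ∪ {≥7}.
The two tails are symmetric, so α = 2·(1 + 10 + 45 + 120)/2^10 = 352/1024 = 11/32.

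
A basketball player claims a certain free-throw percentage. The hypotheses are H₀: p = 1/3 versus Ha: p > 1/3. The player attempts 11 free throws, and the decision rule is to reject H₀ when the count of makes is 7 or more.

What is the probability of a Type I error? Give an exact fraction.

2281/59049

The Type I error probability is α = P(K ≥ 7) computed under H₀, where K ~ Binomial(11, 1/3).
P(K ≥ 7) = Σ_{j=7}^{11} C(11,j)·(1/3)^j·(2/3)^{11-j} = 2281/59049.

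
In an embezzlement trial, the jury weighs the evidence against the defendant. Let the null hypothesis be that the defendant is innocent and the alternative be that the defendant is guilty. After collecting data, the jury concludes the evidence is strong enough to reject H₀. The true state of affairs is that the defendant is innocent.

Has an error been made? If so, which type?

H₀ was rejected, but H₀ is actually true.
Rejecting a true null hypothesis is a Type I error (false positive).

Type I error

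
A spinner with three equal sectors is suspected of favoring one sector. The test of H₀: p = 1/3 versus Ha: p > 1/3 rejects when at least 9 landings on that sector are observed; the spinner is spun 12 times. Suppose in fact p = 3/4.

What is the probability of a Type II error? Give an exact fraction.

Under the alternative p = 3/4, K ~ Binomial(12, 3/4); β is the probability the test does not reject, P(K < 9).
Adding the binomial probabilities P(K=0)+…+P(K=8) at p = 3/4 gives 5892517/16777216.

5892517/16777216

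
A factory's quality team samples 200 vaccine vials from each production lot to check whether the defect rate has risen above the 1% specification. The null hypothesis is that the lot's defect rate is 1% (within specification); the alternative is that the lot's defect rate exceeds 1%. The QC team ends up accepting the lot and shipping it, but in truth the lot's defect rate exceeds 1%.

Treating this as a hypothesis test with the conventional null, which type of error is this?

Type II error

'Accepting the lot and shipping it' corresponds to failing to reject H₀.
H₀ was not rejected but H₀ is false — a Type II error (false negative).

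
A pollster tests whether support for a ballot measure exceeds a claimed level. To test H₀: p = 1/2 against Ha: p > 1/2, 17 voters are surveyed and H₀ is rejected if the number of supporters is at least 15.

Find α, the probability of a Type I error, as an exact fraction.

77/65536

Under H₀, K ~ Binomial(17, 1/2), and α = P(K ≥ 15).
That's C(17,15) + C(17,16) + C(17,17) over 2^17, i.e. (136 + 17 + 1)/131072 = 154/131072 = 77/65536.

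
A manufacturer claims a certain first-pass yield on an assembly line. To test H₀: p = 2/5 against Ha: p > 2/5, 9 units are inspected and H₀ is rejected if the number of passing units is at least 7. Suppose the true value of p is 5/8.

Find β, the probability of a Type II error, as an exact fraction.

Under the alternative p = 5/8, X ~ Binomial(9, 5/8); β is the probability the test does not reject, P(X < 7).
Equivalently, β = 1 − P(X ≥ 7) = 24101307/33554432.

24101307/33554432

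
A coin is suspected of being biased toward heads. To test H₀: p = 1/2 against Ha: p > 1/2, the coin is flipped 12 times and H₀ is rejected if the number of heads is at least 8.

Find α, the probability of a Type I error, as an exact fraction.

α = P(reject H₀ | H₀ true) = P(S ≥ 8 | p = 1/2), with S ~ Binomial(12, 1/2).
That's C(12,8) + C(12,9) + C(12,10) + C(12,11) + C(12,12) over 2^12, i.e. (495 + 220 + 66 + 12 + 1)/4096 = 794/4096 = 397/2048.

397/2048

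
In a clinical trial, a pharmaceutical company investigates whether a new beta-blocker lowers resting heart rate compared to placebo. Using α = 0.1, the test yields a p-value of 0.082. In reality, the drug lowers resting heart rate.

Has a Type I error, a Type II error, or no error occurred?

The conventional null hypothesis is that the drug has no effect on resting heart rate.
Since p = 0.082 < α = 0.1, H₀ is rejected.
H₀ is false (actually the drug lowers resting heart rate).
The decision matches the true state — no error.

No error (correct decision).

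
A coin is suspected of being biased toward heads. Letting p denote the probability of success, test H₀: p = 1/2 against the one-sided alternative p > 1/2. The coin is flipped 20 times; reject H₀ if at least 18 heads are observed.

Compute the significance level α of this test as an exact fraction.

211/1048576

The Type I error probability is α = P(K ≥ 18) computed under H₀, where K ~ Binomial(20, 1/2).
P(K ≥ 18) = [C(20,18) + C(20,19) + C(20,20)] / 2^20 = (190 + 20 + 1) / 1048576 = 211/1048576.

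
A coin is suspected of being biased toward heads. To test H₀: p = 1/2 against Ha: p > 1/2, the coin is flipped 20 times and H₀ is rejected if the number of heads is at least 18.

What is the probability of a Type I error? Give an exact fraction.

α = P(reject H₀ | H₀ true) = P(X ≥ 18 | p = 1/2), with X ~ Binomial(20, 1/2).
Summing the upper tail: (190 + 20 + 1) / 2^20 = 211/1048576.

211/1048576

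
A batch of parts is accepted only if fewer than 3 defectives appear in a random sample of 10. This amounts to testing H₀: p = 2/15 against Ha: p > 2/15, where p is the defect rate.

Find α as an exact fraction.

Under H₀, X ~ Binomial(10, 2/15); the Type I error rate is P(X ≥ 3).
Via the complement, α = 1 − Σ_{j=0}^{2} C(10,j)(2/15)^j(13/15)^{10-j} = 26623460512/192216796875.

26623460512/192216796875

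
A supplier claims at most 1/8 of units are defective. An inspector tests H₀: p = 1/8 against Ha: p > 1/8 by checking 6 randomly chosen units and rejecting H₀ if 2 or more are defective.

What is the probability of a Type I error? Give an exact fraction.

43653/262144

The significance level is the probability, assuming p = 1/8, of seeing 2 or more defectives in 6 draws.
Computing the lower-tail complement: 1 − 218491/262144 = 43653/262144.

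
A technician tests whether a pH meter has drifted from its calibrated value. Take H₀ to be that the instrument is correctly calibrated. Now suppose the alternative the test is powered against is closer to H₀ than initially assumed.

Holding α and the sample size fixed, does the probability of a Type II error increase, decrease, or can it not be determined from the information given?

When the true parameter is near the null value, the test has a harder time distinguishing Ha from H₀.

It increases.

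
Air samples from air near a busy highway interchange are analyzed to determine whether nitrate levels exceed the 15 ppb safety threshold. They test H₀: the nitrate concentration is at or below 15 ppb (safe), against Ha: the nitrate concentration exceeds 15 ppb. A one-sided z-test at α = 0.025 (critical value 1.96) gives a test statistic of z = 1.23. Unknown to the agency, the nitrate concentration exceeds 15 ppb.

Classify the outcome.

Type II error

Since z = 1.23 ≤ z* = 1.96, H₀ is not rejected.
H₀ is false (actually the nitrate concentration exceeds 15 ppb).
Failing to reject a false H₀ is a Type II error.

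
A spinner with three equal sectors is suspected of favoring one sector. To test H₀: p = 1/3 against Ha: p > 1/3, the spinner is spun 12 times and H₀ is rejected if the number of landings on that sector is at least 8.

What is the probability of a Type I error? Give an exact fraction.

Under H₀, S ~ Binomial(12, 1/3), and α = P(S ≥ 8).
Summing C(12,j)(1/3)^j(2/3)^{12−j} for j = 8,…,12 gives 3323/177147.

3323/177147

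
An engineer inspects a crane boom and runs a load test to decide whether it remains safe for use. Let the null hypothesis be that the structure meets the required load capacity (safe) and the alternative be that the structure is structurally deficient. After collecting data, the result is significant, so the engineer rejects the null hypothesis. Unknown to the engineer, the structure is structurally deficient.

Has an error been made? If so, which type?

The test rejected a false H₀ — the decision matches the true state.

No error — this is a correct decision.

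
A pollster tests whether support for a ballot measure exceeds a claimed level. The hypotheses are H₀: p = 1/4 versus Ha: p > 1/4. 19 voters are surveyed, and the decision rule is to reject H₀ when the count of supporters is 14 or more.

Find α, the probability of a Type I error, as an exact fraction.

α = P(reject H₀ | H₀ true) = P(K ≥ 14 | p = 1/4), with K ~ Binomial(19, 1/4).
Summing C(19,j)(1/4)^j(3/4)^{19−j} for j = 14,…,19 gives 395915/34359738368.

395915/34359738368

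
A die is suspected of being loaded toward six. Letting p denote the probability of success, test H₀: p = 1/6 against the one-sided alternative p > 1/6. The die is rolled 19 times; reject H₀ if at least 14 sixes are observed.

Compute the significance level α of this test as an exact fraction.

1620229/25389989167104

The Type I error probability is α = P(S ≥ 14) computed under H₀, where S ~ Binomial(19, 1/6).
P(S ≥ 14) = Σ_{j=14}^{19} C(19,j)·(1/6)^j·(5/6)^{19-j} = 1620229/25389989167104.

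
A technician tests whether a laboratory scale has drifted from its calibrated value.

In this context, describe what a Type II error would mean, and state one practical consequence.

A Type II error would mean concluding that the instrument is correctly calibrated (or at least failing to establish that the instrument has drifted out of calibration) when in fact the instrument has drifted out of calibration. Consequence: an out-of-calibration instrument continues producing bad measurements.

With the conventional null hypothesis that the instrument is correctly calibrated:
A Type II error is failing to reject H₀ when H₀ is false.
Here that means leaving the instrument in service when actually the instrument has drifted out of calibration.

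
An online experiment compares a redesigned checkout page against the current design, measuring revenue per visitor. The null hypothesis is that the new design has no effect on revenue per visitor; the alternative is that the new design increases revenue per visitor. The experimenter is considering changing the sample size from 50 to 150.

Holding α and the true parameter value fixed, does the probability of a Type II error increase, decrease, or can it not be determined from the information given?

A larger sample reduces the standard error, pulling the sampling distribution under Ha further from the non-rejection region.

It decreases.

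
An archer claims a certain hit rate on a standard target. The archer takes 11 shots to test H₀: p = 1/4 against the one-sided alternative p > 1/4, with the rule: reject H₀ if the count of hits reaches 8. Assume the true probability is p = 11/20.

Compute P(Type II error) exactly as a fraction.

828290341647/1024000000000

A Type II error is failing to reject when Ha holds: with p = 11/20, β = P(Y ≤ 7).
Summing C(11,j)·(11/20)^j·(9/20)^{11-j} for j = 0..7 gives 828290341647/1024000000000.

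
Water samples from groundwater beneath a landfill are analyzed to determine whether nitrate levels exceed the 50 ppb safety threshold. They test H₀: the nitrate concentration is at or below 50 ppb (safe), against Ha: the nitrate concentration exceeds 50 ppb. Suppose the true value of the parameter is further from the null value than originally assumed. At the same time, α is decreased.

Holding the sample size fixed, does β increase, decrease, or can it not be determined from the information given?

Cannot be determined from the information given.

The first change alone would make β decrease; the second alone would make β increase. Which effect dominates depends on the magnitudes, which are not given.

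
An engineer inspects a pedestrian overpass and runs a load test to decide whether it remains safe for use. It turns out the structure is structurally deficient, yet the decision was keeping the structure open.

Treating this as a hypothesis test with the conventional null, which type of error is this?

The null hypothesis here is that the structure meets the required load capacity (safe).
'Keeping the structure open' corresponds to failing to reject H₀.
H₀ was not rejected but H₀ is false — a Type II error (false negative).

Type II error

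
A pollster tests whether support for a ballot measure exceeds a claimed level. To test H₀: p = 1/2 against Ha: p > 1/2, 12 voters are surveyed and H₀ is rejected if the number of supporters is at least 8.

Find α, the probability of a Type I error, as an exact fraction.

The Type I error probability is α = P(Y ≥ 8) computed under H₀, where Y ~ Binomial(12, 1/2).
That's C(12,8) + C(12,9) + C(12,10) + C(12,11) + C(12,12) over 2^12, i.e. (495 + 220 + 66 + 12 + 1)/4096 = 794/4096 = 397/2048.

397/2048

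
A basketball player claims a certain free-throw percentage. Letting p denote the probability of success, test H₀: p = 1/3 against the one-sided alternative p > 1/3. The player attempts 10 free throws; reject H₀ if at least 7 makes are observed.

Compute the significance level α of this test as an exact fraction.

43/2187

The Type I error probability is α = P(S ≥ 7) computed under H₀, where S ~ Binomial(10, 1/3).
Summing C(10,j)(1/3)^j(2/3)^{10−j} for j = 7,…,10 gives 43/2187.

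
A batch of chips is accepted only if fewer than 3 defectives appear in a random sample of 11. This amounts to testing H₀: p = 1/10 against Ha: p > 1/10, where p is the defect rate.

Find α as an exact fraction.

Under H₀, Y ~ Binomial(11, 1/10); the Type I error rate is P(Y ≥ 3).
α = 1 − P(Y ≤ 2) = 1 − 18208762983/20000000000 = 1791237017/20000000000.

1791237017/20000000000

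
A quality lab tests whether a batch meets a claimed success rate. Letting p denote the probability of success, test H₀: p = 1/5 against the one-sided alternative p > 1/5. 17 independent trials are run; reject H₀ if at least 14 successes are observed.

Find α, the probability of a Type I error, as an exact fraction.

9153/152587890625

α = P(reject H₀ | H₀ true) = P(S ≥ 14 | p = 1/5), with S ~ Binomial(17, 1/5).
P(S ≥ 14) = Σ_{j=14}^{17} C(17,j)·(1/5)^j·(4/5)^{17-j} = 9153/152587890625.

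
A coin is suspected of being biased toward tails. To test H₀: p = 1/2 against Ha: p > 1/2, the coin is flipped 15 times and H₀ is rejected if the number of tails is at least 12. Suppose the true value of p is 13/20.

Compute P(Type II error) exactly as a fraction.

A Type II error is failing to reject when Ha holds: with p = 13/20, β = P(K ≤ 11).
Summing C(15,j)·(13/20)^j·(7/20)^{15-j} for j = 0..11 gives 6777270377107586237/8192000000000000000.

6777270377107586237/8192000000000000000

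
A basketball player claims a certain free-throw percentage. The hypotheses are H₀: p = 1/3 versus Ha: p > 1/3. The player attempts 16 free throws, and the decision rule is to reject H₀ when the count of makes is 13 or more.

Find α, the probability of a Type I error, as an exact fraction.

4993/43046721

α = P(reject H₀ | H₀ true) = P(X ≥ 13 | p = 1/3), with X ~ Binomial(16, 1/3).
Adding the binomial terms for j = 13 through 16 with p = 1/3 yields 4993/43046721.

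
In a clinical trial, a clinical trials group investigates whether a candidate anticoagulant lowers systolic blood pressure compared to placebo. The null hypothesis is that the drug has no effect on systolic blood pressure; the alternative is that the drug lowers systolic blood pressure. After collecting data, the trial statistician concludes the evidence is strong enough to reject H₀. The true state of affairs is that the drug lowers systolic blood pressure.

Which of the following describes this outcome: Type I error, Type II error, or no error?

Neither — the decision is correct.

The test rejected a false H₀ — the decision matches the true state.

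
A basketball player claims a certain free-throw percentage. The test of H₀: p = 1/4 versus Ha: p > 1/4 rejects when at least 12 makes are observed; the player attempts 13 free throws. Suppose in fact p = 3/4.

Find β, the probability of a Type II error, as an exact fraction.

3662863/4194304

A Type II error is failing to reject when Ha holds: with p = 3/4, β = P(Y ≤ 11).
Summing C(13,j)·(3/4)^j·(1/4)^{13-j} for j = 0..11 gives 3662863/4194304.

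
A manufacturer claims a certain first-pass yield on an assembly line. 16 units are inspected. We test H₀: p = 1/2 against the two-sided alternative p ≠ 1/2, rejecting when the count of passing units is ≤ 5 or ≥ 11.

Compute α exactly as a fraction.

6885/32768

The significance level is the null-hypothesis probability of the rejection region {≤5} ∪ {≥11}.
Each tail has probability (1 + 16 + 120 + 560 + 1820 + 4368)/65536; doubling gives α = 13770/65536 = 6885/32768.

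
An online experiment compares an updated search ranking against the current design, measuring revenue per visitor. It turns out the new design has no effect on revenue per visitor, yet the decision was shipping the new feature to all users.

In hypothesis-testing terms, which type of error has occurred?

The null hypothesis here is that the new design has no effect on revenue per visitor.
'Shipping the new feature to all users' corresponds to rejecting H₀.
H₀ was rejected but H₀ is true — a Type I error (false positive).

Type I error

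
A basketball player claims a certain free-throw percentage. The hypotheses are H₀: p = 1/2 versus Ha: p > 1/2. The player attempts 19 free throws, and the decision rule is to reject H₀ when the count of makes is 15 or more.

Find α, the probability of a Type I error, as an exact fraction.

α = P(reject H₀ | H₀ true) = P(Y ≥ 15 | p = 1/2), with Y ~ Binomial(19, 1/2).
P(Y ≥ 15) = [C(19,15) + C(19,16) + C(19,17) + C(19,18) + C(19,19)] / 2^19 = (3876 + 969 + 171 + 19 + 1) / 524288 = 5036/524288 = 1259/131072.

1259/131072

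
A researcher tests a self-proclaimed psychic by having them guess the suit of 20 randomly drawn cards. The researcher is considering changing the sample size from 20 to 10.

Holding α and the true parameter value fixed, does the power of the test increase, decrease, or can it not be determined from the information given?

It decreases.

A smaller sample increases the standard error, so the sampling distributions under H₀ and Ha overlap more.
Since power = 1 − β and β increases, power decreases.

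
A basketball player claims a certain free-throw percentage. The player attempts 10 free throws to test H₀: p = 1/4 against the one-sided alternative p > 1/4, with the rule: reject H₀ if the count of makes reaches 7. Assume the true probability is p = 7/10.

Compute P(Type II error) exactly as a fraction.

β = P(fail to reject H₀ | Ha true) = P(S ≤ 6 | p = 7/10), S ~ Binomial(10, 7/10).
Summing C(10,j)·(7/10)^j·(3/10)^{10-j} for j = 0..6 gives 218993301/625000000.

218993301/625000000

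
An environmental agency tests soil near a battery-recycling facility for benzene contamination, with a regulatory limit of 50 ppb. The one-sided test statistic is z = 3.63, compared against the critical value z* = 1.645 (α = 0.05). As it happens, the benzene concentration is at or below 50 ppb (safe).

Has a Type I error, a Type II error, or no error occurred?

Type I error

The conventional null hypothesis is that the benzene concentration is at or below 50 ppb (safe).
Since z = 3.63 > z* = 1.645, H₀ is rejected.
H₀ is true (actually the benzene concentration is at or below 50 ppb (safe)).
Rejecting a true H₀ is a Type I error.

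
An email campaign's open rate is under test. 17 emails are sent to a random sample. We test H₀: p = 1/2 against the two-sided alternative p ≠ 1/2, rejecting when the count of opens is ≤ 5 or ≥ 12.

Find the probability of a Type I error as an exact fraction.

4701/32768

Under H₀, S ~ Binomial(17, 1/2); α is the probability of landing in either tail, P(S ≤ 5) + P(S ≥ 12).
By symmetry, α = 2·P(S ≤ 5) = 2·(1 + 17 + 136 + 680 + 2380 + 6188)/131072 = 18804/131072 = 4701/32768.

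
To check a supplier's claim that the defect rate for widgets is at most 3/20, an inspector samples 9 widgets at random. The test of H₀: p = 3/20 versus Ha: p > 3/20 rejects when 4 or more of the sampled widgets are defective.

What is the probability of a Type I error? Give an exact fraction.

α = P(reject H₀ | H₀ true) = P(Y ≥ 4 | p = 3/20), Y ~ Binomial(9, 3/20).
α = 1 − P(Y ≤ 3) = 1 − 123656765987/128000000000 = 4343234013/128000000000.

4343234013/128000000000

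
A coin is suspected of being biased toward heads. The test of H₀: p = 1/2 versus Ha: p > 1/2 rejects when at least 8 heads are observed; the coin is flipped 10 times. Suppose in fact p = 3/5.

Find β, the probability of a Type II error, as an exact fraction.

8131936/9765625

β = P(fail to reject H₀ | Ha true) = P(K ≤ 7 | p = 3/5), K ~ Binomial(10, 3/5).
Summing C(10,j)·(3/5)^j·(2/5)^{10-j} for j = 0..7 gives 8131936/9765625.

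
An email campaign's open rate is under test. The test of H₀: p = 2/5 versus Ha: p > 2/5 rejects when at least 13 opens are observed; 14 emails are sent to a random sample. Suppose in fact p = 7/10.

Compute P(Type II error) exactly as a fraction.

95252438490057/100000000000000

Under the alternative p = 7/10, X ~ Binomial(14, 7/10); β is the probability the test does not reject, P(X < 13).
Adding the binomial probabilities P(X=0)+…+P(X=12) at p = 7/10 gives 95252438490057/100000000000000.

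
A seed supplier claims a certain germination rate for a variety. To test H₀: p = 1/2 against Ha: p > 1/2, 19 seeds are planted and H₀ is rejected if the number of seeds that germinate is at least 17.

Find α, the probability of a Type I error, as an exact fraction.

The Type I error probability is α = P(X ≥ 17) computed under H₀, where X ~ Binomial(19, 1/2).
P(X ≥ 17) = [C(19,17) + C(19,18) + C(19,19)] / 2^19 = (171 + 19 + 1) / 524288 = 191/524288.

191/524288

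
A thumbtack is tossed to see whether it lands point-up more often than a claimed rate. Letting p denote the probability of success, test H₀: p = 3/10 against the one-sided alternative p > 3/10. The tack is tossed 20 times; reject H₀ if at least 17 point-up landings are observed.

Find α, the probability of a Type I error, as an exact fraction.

Under H₀, X ~ Binomial(20, 3/10), and α = P(X ≥ 17).
P(X ≥ 17) = Σ_{j=17}^{20} C(20,j)·(3/10)^j·(7/10)^{20-j} = 54269474678631/100000000000000000000.

54269474678631/100000000000000000000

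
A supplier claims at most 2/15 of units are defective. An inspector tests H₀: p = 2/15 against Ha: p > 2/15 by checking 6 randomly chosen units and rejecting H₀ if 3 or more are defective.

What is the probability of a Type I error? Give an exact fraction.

The significance level is the probability, assuming p = 2/15, of seeing 3 or more defectives in 6 draws.
Via the complement, α = 1 − Σ_{j=0}^{2} C(6,j)(2/15)^j(13/15)^{6-j} = 78928/2278125.

78928/2278125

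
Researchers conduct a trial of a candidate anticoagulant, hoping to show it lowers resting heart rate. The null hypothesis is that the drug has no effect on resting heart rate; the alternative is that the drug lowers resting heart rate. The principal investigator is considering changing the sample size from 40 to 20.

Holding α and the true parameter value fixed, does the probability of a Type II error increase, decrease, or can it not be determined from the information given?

Reducing n widens both sampling distributions, so the test has less ability to distinguish Ha from H₀.

It increases.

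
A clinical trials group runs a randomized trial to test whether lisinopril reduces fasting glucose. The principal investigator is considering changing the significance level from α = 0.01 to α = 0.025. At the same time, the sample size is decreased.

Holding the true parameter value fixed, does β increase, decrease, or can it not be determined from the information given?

The first change alone would make β decrease; the second alone would make β increase. Which effect dominates depends on the magnitudes, which are not given.

Cannot be determined from the information given.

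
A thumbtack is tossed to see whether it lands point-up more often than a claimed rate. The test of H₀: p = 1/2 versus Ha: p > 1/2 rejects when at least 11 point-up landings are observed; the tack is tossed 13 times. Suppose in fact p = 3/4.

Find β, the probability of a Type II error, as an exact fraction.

β = P(fail to reject H₀ | Ha true) = P(X ≤ 10 | p = 3/4), X ~ Binomial(13, 3/4).
Summing C(13,j)·(3/4)^j·(1/4)^{13-j} for j = 0..10 gives 22394171/33554432.

22394171/33554432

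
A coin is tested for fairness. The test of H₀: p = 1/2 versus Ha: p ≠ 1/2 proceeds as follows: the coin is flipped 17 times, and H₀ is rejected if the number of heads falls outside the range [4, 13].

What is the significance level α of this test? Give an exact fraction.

α = P(K ≤ 3 or K ≥ 14 | p = 1/2), K ~ Binomial(17, 1/2).
By symmetry, α = 2·P(K ≤ 3) = 2·(1 + 17 + 136 + 680)/131072 = 1668/131072 = 417/32768.

417/32768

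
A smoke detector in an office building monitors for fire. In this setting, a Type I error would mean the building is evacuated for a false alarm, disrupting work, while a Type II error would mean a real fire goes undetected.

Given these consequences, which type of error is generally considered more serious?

The Type II consequence (a real fire goes undetected) is more severe than the Type I consequence (the building is evacuated for a false alarm, disrupting work).

Type II error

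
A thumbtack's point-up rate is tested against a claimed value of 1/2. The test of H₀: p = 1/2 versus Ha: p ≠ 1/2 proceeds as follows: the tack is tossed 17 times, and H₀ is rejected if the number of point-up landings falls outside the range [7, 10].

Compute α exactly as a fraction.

Under H₀, X ~ Binomial(17, 1/2); α is the probability of landing in either tail, P(X ≤ 6) + P(X ≥ 11).
By symmetry, α = 2·P(X ≤ 6) = 2·(1 + 17 + 136 + 680 + 2380 + 6188 + 12376)/131072 = 43556/131072 = 10889/32768.

10889/32768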